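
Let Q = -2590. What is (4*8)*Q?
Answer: -82880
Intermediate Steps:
(4*8)*Q = (4*8)*(-2590) = 32*(-2590) = -82880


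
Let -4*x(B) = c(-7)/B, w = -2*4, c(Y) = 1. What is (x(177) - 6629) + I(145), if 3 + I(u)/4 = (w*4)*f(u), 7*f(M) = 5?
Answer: -33365923/4956 ≈ -6732.4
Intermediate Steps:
w = -8
f(M) = 5/7 (f(M) = (⅐)*5 = 5/7)
I(u) = -724/7 (I(u) = -12 + 4*(-8*4*(5/7)) = -12 + 4*(-32*5/7) = -12 + 4*(-160/7) = -12 - 640/7 = -724/7)
x(B) = -1/(4*B)
(x(177) - 6629) + I(145) = (-¼/177 - 6629) - 724/7 = (-¼*1/177 - 6629) - 724/7 = (-1/708 - 6629) - 724/7 = -4693333/708 - 724/7 = -33365923/4956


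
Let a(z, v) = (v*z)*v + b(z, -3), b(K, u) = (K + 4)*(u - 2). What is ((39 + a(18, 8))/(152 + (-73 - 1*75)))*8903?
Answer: 9624143/4 ≈ 2.4060e+6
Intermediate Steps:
b(K, u) = (-2 + u)*(4 + K) (b(K, u) = (4 + K)*(-2 + u) = (-2 + u)*(4 + K))
a(z, v) = -20 - 5*z + z*v**2 (a(z, v) = (v*z)*v + (-8 - 2*z + 4*(-3) + z*(-3)) = z*v**2 + (-8 - 2*z - 12 - 3*z) = z*v**2 + (-20 - 5*z) = -20 - 5*z + z*v**2)
((39 + a(18, 8))/(152 + (-73 - 1*75)))*8903 = ((39 + (-20 - 5*18 + 18*8**2))/(152 + (-73 - 1*75)))*8903 = ((39 + (-20 - 90 + 18*64))/(152 + (-73 - 75)))*8903 = ((39 + (-20 - 90 + 1152))/(152 - 148))*8903 = ((39 + 1042)/4)*8903 = (1081*(1/4))*8903 = (1081/4)*8903 = 9624143/4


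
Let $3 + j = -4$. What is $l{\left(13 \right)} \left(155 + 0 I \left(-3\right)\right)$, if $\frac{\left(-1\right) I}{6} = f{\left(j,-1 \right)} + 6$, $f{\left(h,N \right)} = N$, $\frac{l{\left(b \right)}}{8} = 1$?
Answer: $1240$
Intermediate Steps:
$j = -7$ ($j = -3 - 4 = -7$)
$l{\left(b \right)} = 8$ ($l{\left(b \right)} = 8 \cdot 1 = 8$)
$I = -30$ ($I = - 6 \left(-1 + 6\right) = \left(-6\right) 5 = -30$)
$l{\left(13 \right)} \left(155 + 0 I \left(-3\right)\right) = 8 \left(155 + 0 \left(-30\right) \left(-3\right)\right) = 8 \left(155 + 0 \left(-3\right)\right) = 8 \left(155 + 0\right) = 8 \cdot 155 = 1240$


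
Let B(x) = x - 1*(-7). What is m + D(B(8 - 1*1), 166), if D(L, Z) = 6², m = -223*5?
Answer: -1079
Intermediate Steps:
B(x) = 7 + x (B(x) = x + 7 = 7 + x)
m = -1115
D(L, Z) = 36
m + D(B(8 - 1*1), 166) = -1115 + 36 = -1079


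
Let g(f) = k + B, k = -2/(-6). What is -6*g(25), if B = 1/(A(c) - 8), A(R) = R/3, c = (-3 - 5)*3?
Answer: -13/8 ≈ -1.6250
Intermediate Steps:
k = 1/3 (k = -2*(-1/6) = 1/3 ≈ 0.33333)
c = -24 (c = -8*3 = -24)
A(R) = R/3 (A(R) = R*(1/3) = R/3)
B = -1/16 (B = 1/((1/3)*(-24) - 8) = 1/(-8 - 8) = 1/(-16) = -1/16 ≈ -0.062500)
g(f) = 13/48 (g(f) = 1/3 - 1/16 = 13/48)
-6*g(25) = -6*13/48 = -13/8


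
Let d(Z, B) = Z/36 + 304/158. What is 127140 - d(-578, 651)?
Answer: 180813175/1422 ≈ 1.2715e+5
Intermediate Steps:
d(Z, B) = 152/79 + Z/36 (d(Z, B) = Z*(1/36) + 304*(1/158) = Z/36 + 152/79 = 152/79 + Z/36)
127140 - d(-578, 651) = 127140 - (152/79 + (1/36)*(-578)) = 127140 - (152/79 - 289/18) = 127140 - 1*(-20095/1422) = 127140 + 20095/1422 = 180813175/1422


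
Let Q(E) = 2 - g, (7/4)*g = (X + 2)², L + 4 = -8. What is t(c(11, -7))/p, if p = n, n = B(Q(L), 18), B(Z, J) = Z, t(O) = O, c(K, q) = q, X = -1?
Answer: -49/10 ≈ -4.9000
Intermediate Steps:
L = -12 (L = -4 - 8 = -12)
g = 4/7 (g = 4*(-1 + 2)²/7 = (4/7)*1² = (4/7)*1 = 4/7 ≈ 0.57143)
Q(E) = 10/7 (Q(E) = 2 - 1*4/7 = 2 - 4/7 = 10/7)
n = 10/7 ≈ 1.4286
p = 10/7 ≈ 1.4286
t(c(11, -7))/p = -7/10/7 = -7*7/10 = -49/10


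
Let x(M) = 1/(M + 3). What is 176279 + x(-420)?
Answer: 73508342/417 ≈ 1.7628e+5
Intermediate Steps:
x(M) = 1/(3 + M)
176279 + x(-420) = 176279 + 1/(3 - 420) = 176279 + 1/(-417) = 176279 - 1/417 = 73508342/417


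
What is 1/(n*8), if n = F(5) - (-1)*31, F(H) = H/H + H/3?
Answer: 3/808 ≈ 0.0037129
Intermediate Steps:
F(H) = 1 + H/3 (F(H) = 1 + H*(⅓) = 1 + H/3)
n = 101/3 (n = (1 + (⅓)*5) - (-1)*31 = (1 + 5/3) - 1*(-31) = 8/3 + 31 = 101/3 ≈ 33.667)
1/(n*8) = 1/((101/3)*8) = 1/(808/3) = 3/808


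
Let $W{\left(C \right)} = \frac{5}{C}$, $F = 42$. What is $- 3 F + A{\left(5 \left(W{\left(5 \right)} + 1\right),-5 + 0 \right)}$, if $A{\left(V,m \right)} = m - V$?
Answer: $-141$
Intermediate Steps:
$- 3 F + A{\left(5 \left(W{\left(5 \right)} + 1\right),-5 + 0 \right)} = \left(-3\right) 42 + \left(\left(-5 + 0\right) - 5 \left(\frac{5}{5} + 1\right)\right) = -126 - \left(5 + 5 \left(5 \cdot \frac{1}{5} + 1\right)\right) = -126 - \left(5 + 5 \left(1 + 1\right)\right) = -126 - \left(5 + 5 \cdot 2\right) = -126 - 15 = -141$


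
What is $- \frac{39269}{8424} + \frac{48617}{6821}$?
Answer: $\frac{141695759}{57460104} \approx 2.466$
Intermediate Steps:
$- \frac{39269}{8424} + \frac{48617}{6821} = \frac{141695759}{57460104}$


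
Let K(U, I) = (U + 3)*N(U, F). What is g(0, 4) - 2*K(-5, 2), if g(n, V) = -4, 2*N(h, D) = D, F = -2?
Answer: -8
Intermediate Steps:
N(h, D) = D/2
K(U, I) = -3 - U (K(U, I) = (U + 3)*((1/2)*(-2)) = (3 + U)*(-1) = -3 - U)
g(0, 4) - 2*K(-5, 2) = -4 - 2*(-3 - 1*(-5)) = -4 - 2*(-3 + 5) = -4 - 2*2 = -4 - 4 = -8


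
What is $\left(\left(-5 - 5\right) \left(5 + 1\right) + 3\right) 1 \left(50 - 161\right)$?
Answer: $6327$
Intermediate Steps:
$\left(\left(-5 - 5\right) \left(5 + 1\right) + 3\right) 1 \left(50 - 161\right) = \left(\left(-10\right) 6 + 3\right) 1 \left(-111\right) = \left(-60 + 3\right) 1 \left(-111\right) = \left(-57\right) 1 \left(-111\right) = \left(-57\right) \left(-111\right) = 6327$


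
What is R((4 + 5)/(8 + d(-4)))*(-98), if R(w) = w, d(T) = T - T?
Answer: -441/4 ≈ -110.25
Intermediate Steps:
d(T) = 0
R((4 + 5)/(8 + d(-4)))*(-98) = ((4 + 5)/(8 + 0))*(-98) = (9/8)*(-98) = -441/4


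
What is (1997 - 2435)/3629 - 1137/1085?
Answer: -4601403/3937465 ≈ -1.1686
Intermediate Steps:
(1997 - 2435)/3629 - 1137/1085 = -438*1/3629 - 1137*1/1085 = -438/3629 - 1137/1085 = -4601403/3937465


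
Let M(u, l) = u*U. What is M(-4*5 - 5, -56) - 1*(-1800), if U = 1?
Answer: 1775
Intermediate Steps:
M(u, l) = u (M(u, l) = u*1 = u)
M(-4*5 - 5, -56) - 1*(-1800) = (-4*5 - 5) - 1*(-1800) = (-20 - 5) + 1800 = -25 + 1800 = 1775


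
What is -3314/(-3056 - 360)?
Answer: 1657/1708 ≈ 0.97014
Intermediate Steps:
-3314/(-3056 - 360) = -3314/(-3416) = -3314*(-1/3416) = 1657/1708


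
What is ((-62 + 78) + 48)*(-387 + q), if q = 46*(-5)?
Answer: -39488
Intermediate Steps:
q = -230
((-62 + 78) + 48)*(-387 + q) = ((-62 + 78) + 48)*(-387 - 230) = (16 + 48)*(-617) = 64*(-617) = -39488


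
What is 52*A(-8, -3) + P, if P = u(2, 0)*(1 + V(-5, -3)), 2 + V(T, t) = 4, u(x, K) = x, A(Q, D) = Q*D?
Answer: 1254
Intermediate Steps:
A(Q, D) = D*Q
V(T, t) = 2 (V(T, t) = -2 + 4 = 2)
P = 6 (P = 2*(1 + 2) = 2*3 = 6)
52*A(-8, -3) + P = 52*(-3*(-8)) + 6 = 52*24 + 6 = 1248 + 6 = 1254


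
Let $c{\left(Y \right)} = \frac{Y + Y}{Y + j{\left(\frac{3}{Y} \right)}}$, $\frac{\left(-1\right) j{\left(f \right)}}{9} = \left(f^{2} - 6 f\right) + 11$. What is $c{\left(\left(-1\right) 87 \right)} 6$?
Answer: $\frac{292668}{52667} \approx 5.557$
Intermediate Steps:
$j{\left(f \right)} = -99 - 9 f^{2} + 54 f$ ($j{\left(f \right)} = - 9 \left(\left(f^{2} - 6 f\right) + 11\right) = - 9 \left(11 + f^{2} - 6 f\right) = -99 - 9 f^{2} + 54 f$)
$c{\left(Y \right)} = \frac{2 Y}{-99 + Y - \frac{81}{Y^{2}} + \frac{162}{Y}}$ ($c{\left(Y \right)} = \frac{Y + Y}{Y - \left(99 + 9 \frac{9}{Y^{2}} - \frac{162}{Y}\right)} = \frac{2 Y}{Y - \left(99 - \frac{162}{Y} + 9 \cdot 9 \frac{1}{Y^{2}}\right)} = \frac{2 Y}{Y - \left(99 - \frac{162}{Y} + \frac{81}{Y^{2}}\right)} = \frac{2 Y}{-99 + Y - \frac{81}{Y^{2}} + \frac{162}{Y}}$)
$c{\left(\left(-1\right) 87 \right)} 6 = \frac{2 \left(\left(-1\right) 87\right)^{3}}{-81 + 162 \left(\left(-1\right) 87\right) + \left(\left(-1\right) 87\right)^{2} \left(-99 - 87\right)} 6 = \frac{2 \left(-87\right)^{3}}{-81 + 162 \left(-87\right) + \left(-87\right)^{2} \left(-99 - 87\right)} 6 = 2 \left(-658503\right) \frac{1}{-81 - 14094 + 7569 \left(-186\right)} 6 = 2 \left(-658503\right) \frac{1}{-81 - 14094 - 1407834} \cdot 6 = 2 \left(-658503\right) \frac{1}{-1422009} \cdot 6 = 2 \left(-658503\right) \left(- \frac{1}{1422009}\right) 6 = \frac{48778}{52667} \cdot 6 = \frac{292668}{52667}$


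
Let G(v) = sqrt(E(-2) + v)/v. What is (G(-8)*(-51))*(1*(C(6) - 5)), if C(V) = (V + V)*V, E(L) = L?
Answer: 3417*I*sqrt(10)/8 ≈ 1350.7*I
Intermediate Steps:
C(V) = 2*V**2 (C(V) = (2*V)*V = 2*V**2)
G(v) = sqrt(-2 + v)/v
(G(-8)*(-51))*(1*(C(6) - 5)) = ((sqrt(-2 - 8)/(-8))*(-51))*(1*(2*6**2 - 5)) = (-I*sqrt(10)/8*(-51))*(1*(2*36 - 5)) = (-I*sqrt(10)/8*(-51))*(1*(72 - 5)) = (-I*sqrt(10)/8*(-51))*(1*67) = (51*I*sqrt(10)/8)*67 = 3417*I*sqrt(10)/8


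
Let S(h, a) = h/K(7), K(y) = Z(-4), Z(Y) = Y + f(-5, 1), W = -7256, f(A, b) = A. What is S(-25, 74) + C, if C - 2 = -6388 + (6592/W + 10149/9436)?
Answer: -491661640037/77026068 ≈ -6383.1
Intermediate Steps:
Z(Y) = -5 + Y (Z(Y) = Y - 5 = -5 + Y)
K(y) = -9 (K(y) = -5 - 4 = -9)
S(h, a) = -h/9 (S(h, a) = h/(-9) = h*(-1/9) = -h/9)
C = -54652844593/8558452 (C = 2 + (-6388 + (6592/(-7256) + 10149/9436)) = 2 + (-6388 + (6592*(-1/7256) + 10149*(1/9436))) = 2 + (-6388 + (-824/907 + 10149/9436)) = 2 + (-6388 + 1429879/8558452) = 2 - 54669961497/8558452 = -54652844593/8558452 ≈ -6385.8)
S(-25, 74) + C = -1/9*(-25) - 54652844593/8558452 = 25/9 - 54652844593/8558452 = -491661640037/77026068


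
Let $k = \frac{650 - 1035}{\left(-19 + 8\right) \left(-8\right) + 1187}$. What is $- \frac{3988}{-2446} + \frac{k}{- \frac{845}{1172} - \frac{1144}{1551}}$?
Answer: $\frac{46039998534}{25056585515} \approx 1.8374$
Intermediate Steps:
$k = - \frac{77}{255}$ ($k = - \frac{385}{\left(-11\right) \left(-8\right) + 1187} = - \frac{385}{88 + 1187} = - \frac{385}{1275} = \left(-385\right) \frac{1}{1275} = - \frac{77}{255} \approx -0.30196$)
$- \frac{3988}{-2446} + \frac{k}{- \frac{845}{1172} - \frac{1144}{1551}} = - \frac{3988}{-2446} - \frac{77}{255 \left(- \frac{845}{1172} - \frac{1144}{1551}\right)} = \left(-3988\right) \left(- \frac{1}{2446}\right) - \frac{77}{255 \left(\left(-845\right) \frac{1}{1172} - \frac{104}{141}\right)} = \frac{1994}{1223} - \frac{77}{255 \left(- \frac{845}{1172} - \frac{104}{141}\right)} = \frac{1994}{1223} - \frac{77}{255 \left(- \frac{241033}{165252}\right)} = \frac{1994}{1223} - - \frac{4241468}{20487805} = \frac{1994}{1223} + \frac{4241468}{20487805} = \frac{46039998534}{25056585515}$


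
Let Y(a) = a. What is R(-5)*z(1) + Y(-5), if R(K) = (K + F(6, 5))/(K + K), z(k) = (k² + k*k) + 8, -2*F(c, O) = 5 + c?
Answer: 11/2 ≈ 5.5000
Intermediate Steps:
F(c, O) = -5/2 - c/2 (F(c, O) = -(5 + c)/2 = -5/2 - c/2)
z(k) = 8 + 2*k² (z(k) = (k² + k²) + 8 = 2*k² + 8 = 8 + 2*k²)
R(K) = (-11/2 + K)/(2*K) (R(K) = (K + (-5/2 - ½*6))/(K + K) = (K + (-5/2 - 3))/((2*K)) = (K - 11/2)*(1/(2*K)) = (-11/2 + K)*(1/(2*K)) = (-11/2 + K)/(2*K))
R(-5)*z(1) + Y(-5) = ((¼)*(-11 + 2*(-5))/(-5))*(8 + 2*1²) - 5 = ((¼)*(-⅕)*(-11 - 10))*(8 + 2*1) - 5 = ((¼)*(-⅕)*(-21))*(8 + 2) - 5 = (21/20)*10 - 5 = 21/2 - 5 = 11/2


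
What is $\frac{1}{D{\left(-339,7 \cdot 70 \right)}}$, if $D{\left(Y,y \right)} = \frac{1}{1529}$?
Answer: $1529$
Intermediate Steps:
$D{\left(Y,y \right)} = \frac{1}{1529}$
$\frac{1}{D{\left(-339,7 \cdot 70 \right)}} = \frac{1}{\frac{1}{1529}} = 1529$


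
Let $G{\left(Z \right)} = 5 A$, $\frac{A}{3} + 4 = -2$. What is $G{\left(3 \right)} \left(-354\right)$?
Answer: $31860$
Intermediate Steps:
$A = -18$ ($A = -12 + 3 \left(-2\right) = -12 - 6 = -18$)
$G{\left(Z \right)} = -90$ ($G{\left(Z \right)} = 5 \left(-18\right) = -90$)
$G{\left(3 \right)} \left(-354\right) = \left(-90\right) \left(-354\right) = 31860$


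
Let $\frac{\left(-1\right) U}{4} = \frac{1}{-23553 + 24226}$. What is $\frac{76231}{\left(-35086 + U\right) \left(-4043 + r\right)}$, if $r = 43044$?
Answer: $- \frac{51303463}{920926010882} \approx -5.5709 \cdot 10^{-5}$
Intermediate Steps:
$U = - \frac{4}{673}$ ($U = - \frac{4}{-23553 + 24226} = - \frac{4}{673} \approx -0.0059435$)
$\frac{76231}{\left(-35086 + U\right) \left(-4043 + r\right)} = \frac{76231}{\left(-35086 - \frac{4}{673}\right) \left(-4043 + 43044\right)} = \frac{76231}{\left(- \frac{23612882}{673}\right) 39001} = \frac{76231}{- \frac{920926010882}{673}} = 76231 \left(- \frac{673}{920926010882}\right) = - \frac{51303463}{920926010882}$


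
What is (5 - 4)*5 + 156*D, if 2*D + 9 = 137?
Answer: 9989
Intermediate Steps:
D = 64 (D = -9/2 + (½)*137 = -9/2 + 137/2 = 64)
(5 - 4)*5 + 156*D = (5 - 4)*5 + 156*64 = 1*5 + 9984 = 5 + 9984 = 9989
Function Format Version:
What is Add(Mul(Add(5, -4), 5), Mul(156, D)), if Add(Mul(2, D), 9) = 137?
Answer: 9989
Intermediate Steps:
D = 64 (D = Add(Rational(-9, 2), Mul(Rational(1, 2), 137)) = Add(Rational(-9, 2), Rational(137, 2)) = 64)
Add(Mul(Add(5, -4), 5), Mul(156, D)) = Add(Mul(Add(5, -4), 5), Mul(156, 64)) = Add(Mul(1, 5), 9984) = Add(5, 9984) = 9989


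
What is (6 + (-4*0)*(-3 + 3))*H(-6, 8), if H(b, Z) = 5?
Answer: 30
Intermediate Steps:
(6 + (-4*0)*(-3 + 3))*H(-6, 8) = (6 + (-4*0)*(-3 + 3))*5 = (6 + 0*0)*5 = (6 + 0)*5 = 6*5 = 30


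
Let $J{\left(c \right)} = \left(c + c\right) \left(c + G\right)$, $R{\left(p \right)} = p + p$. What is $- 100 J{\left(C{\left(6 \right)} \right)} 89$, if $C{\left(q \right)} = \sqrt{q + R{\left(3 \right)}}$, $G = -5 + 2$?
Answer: $-213600 + 106800 \sqrt{3} \approx -28617.0$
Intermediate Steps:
$G = -3$
$R{\left(p \right)} = 2 p$
$C{\left(q \right)} = \sqrt{6 + q}$ ($C{\left(q \right)} = \sqrt{q + 2 \cdot 3} = \sqrt{q + 6} = \sqrt{6 + q}$)
$J{\left(c \right)} = 2 c \left(-3 + c\right)$ ($J{\left(c \right)} = \left(c + c\right) \left(c - 3\right) = 2 c \left(-3 + c\right)$)
$- 100 J{\left(C{\left(6 \right)} \right)} 89 = - 100 \cdot 2 \sqrt{6 + 6} \left(-3 + \sqrt{6 + 6}\right) 89 = - 100 \cdot 2 \sqrt{12} \left(-3 + \sqrt{12}\right) 89 = - 100 \cdot 2 \cdot 2 \sqrt{3} \left(-3 + 2 \sqrt{3}\right) 89 = - 100 \cdot 4 \sqrt{3} \left(-3 + 2 \sqrt{3}\right) 89 = - 400 \sqrt{3} \left(-3 + 2 \sqrt{3}\right) 89 = - 35600 \sqrt{3} \left(-3 + 2 \sqrt{3}\right)$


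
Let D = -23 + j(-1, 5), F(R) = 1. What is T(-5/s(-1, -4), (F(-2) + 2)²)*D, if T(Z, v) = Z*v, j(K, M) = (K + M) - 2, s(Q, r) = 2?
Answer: 945/2 ≈ 472.50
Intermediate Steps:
j(K, M) = -2 + K + M
D = -21 (D = -23 + (-2 - 1 + 5) = -23 + 2 = -21)
T(-5/s(-1, -4), (F(-2) + 2)²)*D = ((-5/2)*(1 + 2)²)*(-21) = (-5*½*3²)*(-21) = -5/2*9*(-21) = -45/2*(-21) = 945/2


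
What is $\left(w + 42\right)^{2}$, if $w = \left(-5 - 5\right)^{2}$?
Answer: $20164$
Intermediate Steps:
$w = 100$ ($w = \left(-10\right)^{2} = 100$)
$\left(w + 42\right)^{2} = \left(100 + 42\right)^{2} = 142^{2} = 20164$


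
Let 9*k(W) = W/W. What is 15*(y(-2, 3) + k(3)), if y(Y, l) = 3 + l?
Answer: 275/3 ≈ 91.667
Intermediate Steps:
k(W) = ⅑ (k(W) = (W/W)/9 = (⅑)*1 = ⅑)
15*(y(-2, 3) + k(3)) = 15*((3 + 3) + ⅑) = 15*(6 + ⅑) = 15*(55/9) = 275/3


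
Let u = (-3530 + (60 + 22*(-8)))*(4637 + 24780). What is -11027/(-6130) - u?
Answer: 657469372687/6130 ≈ 1.0725e+8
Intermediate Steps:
u = -107254382 (u = (-3530 + (60 - 176))*29417 = (-3530 - 116)*29417 = -3646*29417 = -107254382)
-11027/(-6130) - u = -11027/(-6130) - 1*(-107254382) = -11027*(-1/6130) + 107254382 = 11027/6130 + 107254382 = 657469372687/6130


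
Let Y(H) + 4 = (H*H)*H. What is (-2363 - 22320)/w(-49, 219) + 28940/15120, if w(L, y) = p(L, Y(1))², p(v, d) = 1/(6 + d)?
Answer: -167941685/756 ≈ -2.2215e+5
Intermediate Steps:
Y(H) = -4 + H³ (Y(H) = -4 + (H*H)*H = -4 + H²*H = -4 + H³)
w(L, y) = ⅑ (w(L, y) = (1/(6 + (-4 + 1³)))² = (1/(6 + (-4 + 1)))² = (1/(6 - 3))² = (1/3)² = (⅓)² = ⅑)
(-2363 - 22320)/w(-49, 219) + 28940/15120 = (-2363 - 22320)/(⅑) + 28940/15120 = -24683*9 + 28940*(1/15120) = -222147 + 1447/756 = -167941685/756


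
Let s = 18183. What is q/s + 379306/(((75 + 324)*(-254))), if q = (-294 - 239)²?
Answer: 192055814/16164687 ≈ 11.881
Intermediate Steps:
q = 284089 (q = (-533)² = 284089)
q/s + 379306/(((75 + 324)*(-254))) = 284089/18183 + 379306/(((75 + 324)*(-254))) = 284089*(1/18183) + 379306/((399*(-254))) = 284089/18183 + 379306/(-101346) = 284089/18183 + 379306*(-1/101346) = 284089/18183 - 189653/50673 = 192055814/16164687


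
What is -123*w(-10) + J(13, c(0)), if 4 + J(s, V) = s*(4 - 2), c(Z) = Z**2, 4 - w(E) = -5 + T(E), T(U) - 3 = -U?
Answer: 514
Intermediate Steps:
T(U) = 3 - U
w(E) = 6 + E (w(E) = 4 - (-5 + (3 - E)) = 4 - (-2 - E) = 4 + (2 + E) = 6 + E)
J(s, V) = -4 + 2*s (J(s, V) = -4 + s*(4 - 2) = -4 + s*2 = -4 + 2*s)
-123*w(-10) + J(13, c(0)) = -123*(6 - 10) + (-4 + 2*13) = -123*(-4) + (-4 + 26) = 492 + 22 = 514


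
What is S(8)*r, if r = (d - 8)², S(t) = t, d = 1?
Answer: 392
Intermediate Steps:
r = 49 (r = (1 - 8)² = (-7)² = 49)
S(8)*r = 8*49 = 392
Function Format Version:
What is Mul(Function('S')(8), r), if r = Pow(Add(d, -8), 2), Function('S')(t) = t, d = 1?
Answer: 392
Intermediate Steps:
r = 49 (r = Pow(Add(1, -8), 2) = Pow(-7, 2) = 49)
Mul(Function('S')(8), r) = Mul(8, 49) = 392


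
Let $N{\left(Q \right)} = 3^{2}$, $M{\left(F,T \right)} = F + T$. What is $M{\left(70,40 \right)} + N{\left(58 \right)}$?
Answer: $119$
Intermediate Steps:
$N{\left(Q \right)} = 9$
$M{\left(70,40 \right)} + N{\left(58 \right)} = \left(70 + 40\right) + 9 = 110 + 9 = 119$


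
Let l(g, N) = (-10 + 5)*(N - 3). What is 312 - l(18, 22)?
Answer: 407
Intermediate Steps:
l(g, N) = 15 - 5*N (l(g, N) = -5*(-3 + N) = 15 - 5*N)
312 - l(18, 22) = 312 - (15 - 5*22) = 312 - (15 - 110) = 312 - 1*(-95) = 312 + 95 = 407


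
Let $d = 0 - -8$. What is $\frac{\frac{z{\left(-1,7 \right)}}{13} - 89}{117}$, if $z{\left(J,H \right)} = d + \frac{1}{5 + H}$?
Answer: $- \frac{13787}{18252} \approx -0.75537$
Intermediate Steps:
$d = 8$ ($d = 0 + 8 = 8$)
$z{\left(J,H \right)} = 8 + \frac{1}{5 + H}$
$\frac{\frac{z{\left(-1,7 \right)}}{13} - 89}{117} = \frac{\frac{\frac{1}{5 + 7} \left(41 + 8 \cdot 7\right)}{13} - 89}{117} = \frac{\frac{41 + 56}{12} \cdot \frac{1}{13} - 89}{117} = \frac{\frac{1}{12} \cdot 97 \cdot \frac{1}{13} - 89}{117} = \frac{\frac{97}{12} \cdot \frac{1}{13} - 89}{117} = \frac{\frac{97}{156} - 89}{117} = \frac{1}{117} \left(- \frac{13787}{156}\right) = - \frac{13787}{18252}$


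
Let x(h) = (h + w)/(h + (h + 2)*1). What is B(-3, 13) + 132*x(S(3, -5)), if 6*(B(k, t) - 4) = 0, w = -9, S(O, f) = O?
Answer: -95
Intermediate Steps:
B(k, t) = 4 (B(k, t) = 4 + (⅙)*0 = 4 + 0 = 4)
x(h) = (-9 + h)/(2 + 2*h) (x(h) = (h - 9)/(h + (h + 2)*1) = (-9 + h)/(h + (2 + h)*1) = (-9 + h)/(h + (2 + h)) = (-9 + h)/(2 + 2*h))
B(-3, 13) + 132*x(S(3, -5)) = 4 + 132*((-9 + 3)/(2*(1 + 3))) = 4 + 132*((½)*(-6)/4) = 4 + 132*((½)*(¼)*(-6)) = 4 + 132*(-¾) = 4 - 99 = -95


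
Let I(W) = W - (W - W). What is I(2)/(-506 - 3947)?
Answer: -2/4453 ≈ -0.00044914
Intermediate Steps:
I(W) = W (I(W) = W - 1*0 = W + 0 = W)
I(2)/(-506 - 3947) = 2/(-506 - 3947) = 2/(-4453) = -1/4453*2 = -2/4453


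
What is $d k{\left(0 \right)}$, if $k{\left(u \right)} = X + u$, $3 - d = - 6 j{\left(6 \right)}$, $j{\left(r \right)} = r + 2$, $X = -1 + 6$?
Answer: $255$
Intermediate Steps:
$X = 5$
$j{\left(r \right)} = 2 + r$
$d = 51$ ($d = 3 - - 6 \left(2 + 6\right) = 3 - \left(-6\right) 8 = 3 - -48 = 3 + 48 = 51$)
$k{\left(u \right)} = 5 + u$
$d k{\left(0 \right)} = 51 \left(5 + 0\right) = 51 \cdot 5 = 255$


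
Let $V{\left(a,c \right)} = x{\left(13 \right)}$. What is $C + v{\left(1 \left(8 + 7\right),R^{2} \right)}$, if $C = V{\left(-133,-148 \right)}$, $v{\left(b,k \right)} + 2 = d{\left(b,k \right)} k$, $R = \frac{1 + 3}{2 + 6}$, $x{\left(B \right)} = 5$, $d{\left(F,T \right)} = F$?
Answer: $\frac{27}{4} \approx 6.75$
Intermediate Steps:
$V{\left(a,c \right)} = 5$
$R = \frac{1}{2}$ ($R = \frac{4}{8} = 4 \cdot \frac{1}{8} = \frac{1}{2} \approx 0.5$)
$v{\left(b,k \right)} = -2 + b k$
$C = 5$
$C + v{\left(1 \left(8 + 7\right),R^{2} \right)} = 5 - \left(2 - \frac{1 \left(8 + 7\right)}{4}\right) = 5 - \left(2 - 1 \cdot 15 \cdot \frac{1}{4}\right) = 5 + \left(-2 + 15 \cdot \frac{1}{4}\right) = 5 + \left(-2 + \frac{15}{4}\right) = 5 + \frac{7}{4} = \frac{27}{4}$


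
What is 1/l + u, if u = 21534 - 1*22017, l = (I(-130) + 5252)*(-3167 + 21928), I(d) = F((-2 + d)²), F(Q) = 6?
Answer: -47645698253/98645338 ≈ -483.00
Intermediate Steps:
I(d) = 6
l = 98645338 (l = (6 + 5252)*(-3167 + 21928) = 5258*18761 = 98645338)
u = -483 (u = 21534 - 22017 = -483)
1/l + u = 1/98645338 - 483 = -47645698253/98645338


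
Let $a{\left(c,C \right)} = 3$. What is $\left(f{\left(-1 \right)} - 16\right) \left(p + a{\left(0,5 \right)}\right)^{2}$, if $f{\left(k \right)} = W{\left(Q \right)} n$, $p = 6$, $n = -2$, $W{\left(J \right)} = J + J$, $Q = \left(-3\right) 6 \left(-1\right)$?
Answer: $-7128$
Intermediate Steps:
$Q = 18$ ($Q = \left(-18\right) \left(-1\right) = 18$)
$W{\left(J \right)} = 2 J$
$f{\left(k \right)} = -72$ ($f{\left(k \right)} = 2 \cdot 18 \left(-2\right) = 36 \left(-2\right) = -72$)
$\left(f{\left(-1 \right)} - 16\right) \left(p + a{\left(0,5 \right)}\right)^{2} = \left(-72 - 16\right) \left(6 + 3\right)^{2} = - 88 \cdot 9^{2} = \left(-88\right) 81 = -7128$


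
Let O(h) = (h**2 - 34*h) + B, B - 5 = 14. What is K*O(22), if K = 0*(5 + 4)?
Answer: 0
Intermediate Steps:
K = 0 (K = 0*9 = 0)
B = 19 (B = 5 + 14 = 19)
O(h) = 19 + h**2 - 34*h (O(h) = (h**2 - 34*h) + 19 = 19 + h**2 - 34*h)
K*O(22) = 0*(19 + 22**2 - 34*22) = 0*(19 + 484 - 748) = 0*(-245) = 0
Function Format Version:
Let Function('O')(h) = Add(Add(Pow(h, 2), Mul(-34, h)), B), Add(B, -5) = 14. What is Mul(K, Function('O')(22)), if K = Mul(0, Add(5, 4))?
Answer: 0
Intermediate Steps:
K = 0 (K = Mul(0, 9) = 0)
B = 19 (B = Add(5, 14) = 19)
Function('O')(h) = Add(19, Pow(h, 2), Mul(-34, h)) (Function('O')(h) = Add(Add(Pow(h, 2), Mul(-34, h)), 19) = Add(19, Pow(h, 2), Mul(-34, h)))
Mul(K, Function('O')(22)) = Mul(0, Add(19, Pow(22, 2), Mul(-34, 22))) = Mul(0, Add(19, 484, -748)) = Mul(0, -245) = 0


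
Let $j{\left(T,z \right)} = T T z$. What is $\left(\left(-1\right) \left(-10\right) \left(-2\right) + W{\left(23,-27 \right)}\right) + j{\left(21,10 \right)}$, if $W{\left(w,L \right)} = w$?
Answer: $4413$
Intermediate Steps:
$j{\left(T,z \right)} = z T^{2}$
$\left(\left(-1\right) \left(-10\right) \left(-2\right) + W{\left(23,-27 \right)}\right) + j{\left(21,10 \right)} = \left(\left(-1\right) \left(-10\right) \left(-2\right) + 23\right) + 10 \cdot 21^{2} = \left(10 \left(-2\right) + 23\right) + 10 \cdot 441 = \left(-20 + 23\right) + 4410 = 3 + 4410 = 4413$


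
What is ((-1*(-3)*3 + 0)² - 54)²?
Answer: 729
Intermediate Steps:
((-1*(-3)*3 + 0)² - 54)² = ((3*3 + 0)² - 54)² = ((9 + 0)² - 54)² = (9² - 54)² = (81 - 54)² = 27² = 729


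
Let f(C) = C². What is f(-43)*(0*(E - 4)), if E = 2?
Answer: 0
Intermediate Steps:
f(-43)*(0*(E - 4)) = (-43)²*(0*(2 - 4)) = 1849*(0*(-2)) = 1849*0 = 0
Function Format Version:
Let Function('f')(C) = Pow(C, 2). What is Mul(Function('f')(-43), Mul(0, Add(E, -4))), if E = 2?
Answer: 0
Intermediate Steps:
Mul(Function('f')(-43), Mul(0, Add(E, -4))) = Mul(Pow(-43, 2), Mul(0, Add(2, -4))) = Mul(1849, Mul(0, -2)) = Mul(1849, 0) = 0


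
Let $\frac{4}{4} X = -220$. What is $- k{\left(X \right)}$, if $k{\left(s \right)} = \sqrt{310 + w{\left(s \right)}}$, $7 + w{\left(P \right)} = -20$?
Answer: $- \sqrt{283} \approx -16.823$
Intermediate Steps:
$X = -220$
$w{\left(P \right)} = -27$ ($w{\left(P \right)} = -7 - 20 = -27$)
$k{\left(s \right)} = \sqrt{283}$ ($k{\left(s \right)} = \sqrt{310 - 27} = \sqrt{283}$)
$- k{\left(X \right)} = - \sqrt{283}$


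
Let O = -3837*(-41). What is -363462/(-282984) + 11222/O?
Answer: 10059066317/7419698988 ≈ 1.3557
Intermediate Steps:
O = 157317
-363462/(-282984) + 11222/O = -363462/(-282984) + 11222/157317 = -363462*(-1/282984) + 11222*(1/157317) = 60577/47164 + 11222/157317 = 10059066317/7419698988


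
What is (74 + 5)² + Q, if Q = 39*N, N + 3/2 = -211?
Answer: -4093/2 ≈ -2046.5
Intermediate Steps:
N = -425/2 (N = -3/2 - 211 = -425/2 ≈ -212.50)
Q = -16575/2 (Q = 39*(-425/2) = -16575/2 ≈ -8287.5)
(74 + 5)² + Q = (74 + 5)² - 16575/2 = 79² - 16575/2 = 6241 - 16575/2 = -4093/2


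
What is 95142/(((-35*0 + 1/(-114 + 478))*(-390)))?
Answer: -443996/5 ≈ -88799.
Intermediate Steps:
95142/(((-35*0 + 1/(-114 + 478))*(-390))) = 95142/(((0 + 1/364)*(-390))) = 95142/(((1/364)*(-390))) = 95142/(-15/14) = 95142*(-14/15) = -443996/5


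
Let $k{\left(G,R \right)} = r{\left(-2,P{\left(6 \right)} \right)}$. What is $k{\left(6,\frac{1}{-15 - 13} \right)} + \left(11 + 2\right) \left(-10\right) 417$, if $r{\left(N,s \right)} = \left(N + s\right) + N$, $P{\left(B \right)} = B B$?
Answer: $-54178$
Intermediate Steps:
$P{\left(B \right)} = B^{2}$
$r{\left(N,s \right)} = s + 2 N$
$k{\left(G,R \right)} = 32$ ($k{\left(G,R \right)} = 6^{2} + 2 \left(-2\right) = 36 - 4 = 32$)
$k{\left(6,\frac{1}{-15 - 13} \right)} + \left(11 + 2\right) \left(-10\right) 417 = 32 + \left(11 + 2\right) \left(-10\right) 417 = 32 + 13 \left(-10\right) 417 = 32 - 54210 = -54178$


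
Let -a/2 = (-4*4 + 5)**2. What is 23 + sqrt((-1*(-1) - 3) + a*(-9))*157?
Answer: 23 + 1256*sqrt(34) ≈ 7346.7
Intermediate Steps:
a = -242 (a = -2*(-4*4 + 5)**2 = -2*(-16 + 5)**2 = -2*(-11)**2 = -2*121 = -242)
23 + sqrt((-1*(-1) - 3) + a*(-9))*157 = 23 + sqrt((-1*(-1) - 3) - 242*(-9))*157 = 23 + sqrt((1 - 3) + 2178)*157 = 23 + sqrt(-2 + 2178)*157 = 23 + sqrt(2176)*157 = 23 + (8*sqrt(34))*157 = 23 + 1256*sqrt(34)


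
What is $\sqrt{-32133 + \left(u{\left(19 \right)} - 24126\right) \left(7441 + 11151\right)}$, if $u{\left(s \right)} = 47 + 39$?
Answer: $i \sqrt{446983813} \approx 21142.0 i$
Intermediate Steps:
$u{\left(s \right)} = 86$
$\sqrt{-32133 + \left(u{\left(19 \right)} - 24126\right) \left(7441 + 11151\right)} = \sqrt{-32133 + \left(86 - 24126\right) \left(7441 + 11151\right)} = \sqrt{-32133 - 446951680} = \sqrt{-446983813} = i \sqrt{446983813}$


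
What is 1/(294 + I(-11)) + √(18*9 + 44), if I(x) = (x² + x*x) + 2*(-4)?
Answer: 1/528 + √206 ≈ 14.355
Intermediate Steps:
I(x) = -8 + 2*x² (I(x) = (x² + x²) - 8 = 2*x² - 8 = -8 + 2*x²)
1/(294 + I(-11)) + √(18*9 + 44) = 1/(294 + (-8 + 2*(-11)²)) + √(18*9 + 44) = 1/(294 + (-8 + 2*121)) + √(162 + 44) = 1/(294 + (-8 + 242)) + √206 = 1/(294 + 234) + √206 = 1/528 + √206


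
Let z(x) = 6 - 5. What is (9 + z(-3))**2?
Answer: 100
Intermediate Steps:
z(x) = 1
(9 + z(-3))**2 = (9 + 1)**2 = 10**2 = 100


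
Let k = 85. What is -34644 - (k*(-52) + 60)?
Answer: -30284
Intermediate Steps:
-34644 - (k*(-52) + 60) = -34644 - (85*(-52) + 60) = -34644 - (-4420 + 60) = -34644 - 1*(-4360) = -34644 + 4360 = -30284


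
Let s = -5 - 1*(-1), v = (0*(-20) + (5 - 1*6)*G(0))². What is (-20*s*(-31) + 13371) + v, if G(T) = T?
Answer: 10891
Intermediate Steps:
v = 0 (v = (0*(-20) + (5 - 1*6)*0)² = (0 + (5 - 6)*0)² = (0 - 1*0)² = (0 + 0)² = 0² = 0)
s = -4 (s = -5 + 1 = -4)
(-20*s*(-31) + 13371) + v = (-20*(-4)*(-31) + 13371) + 0 = (80*(-31) + 13371) + 0 = (-2480 + 13371) + 0 = 10891 + 0 = 10891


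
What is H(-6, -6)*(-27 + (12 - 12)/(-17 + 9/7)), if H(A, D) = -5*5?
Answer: 675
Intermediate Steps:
H(A, D) = -25
H(-6, -6)*(-27 + (12 - 12)/(-17 + 9/7)) = -25*(-27 + (12 - 12)/(-17 + 9/7)) = -25*(-27 + 0/(-17 + 9*(⅐))) = -25*(-27 + 0/(-17 + 9/7)) = -25*(-27 + 0/(-110/7)) = -25*(-27 + 0*(-7/110)) = -25*(-27 + 0) = -25*(-27) = 675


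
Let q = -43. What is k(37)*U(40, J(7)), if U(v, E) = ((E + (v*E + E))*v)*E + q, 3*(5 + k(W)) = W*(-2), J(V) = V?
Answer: -7322653/3 ≈ -2.4409e+6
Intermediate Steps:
k(W) = -5 - 2*W/3 (k(W) = -5 + (W*(-2))/3 = -5 + (-2*W)/3 = -5 - 2*W/3)
U(v, E) = -43 + E*v*(2*E + E*v) (U(v, E) = ((E + (v*E + E))*v)*E - 43 = ((E + (E*v + E))*v)*E - 43 = ((E + (E + E*v))*v)*E - 43 = ((2*E + E*v)*v)*E - 43 = (v*(2*E + E*v))*E - 43 = E*v*(2*E + E*v) - 43 = -43 + E*v*(2*E + E*v))
k(37)*U(40, J(7)) = (-5 - ⅔*37)*(-43 + 7²*40² + 2*40*7²) = (-5 - 74/3)*(-43 + 49*1600 + 2*40*49) = -89*(-43 + 78400 + 3920)/3 = -89/3*82277 = -7322653/3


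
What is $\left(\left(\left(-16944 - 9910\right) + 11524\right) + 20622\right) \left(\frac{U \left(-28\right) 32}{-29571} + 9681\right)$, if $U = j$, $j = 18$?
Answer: $\frac{505020814956}{9857} \approx 5.1235 \cdot 10^{7}$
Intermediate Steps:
$U = 18$
$\left(\left(\left(-16944 - 9910\right) + 11524\right) + 20622\right) \left(\frac{U \left(-28\right) 32}{-29571} + 9681\right) = \left(\left(\left(-16944 - 9910\right) + 11524\right) + 20622\right) \left(\frac{18 \left(-28\right) 32}{-29571} + 9681\right) = \left(\left(-26854 + 11524\right) + 20622\right) \left(\left(-504\right) 32 \left(- \frac{1}{29571}\right) + 9681\right) = \left(-15330 + 20622\right) \left(\left(-16128\right) \left(- \frac{1}{29571}\right) + 9681\right) = 5292 \left(\frac{5376}{9857} + 9681\right) = 5292 \cdot \frac{95430993}{9857} = \frac{505020814956}{9857}$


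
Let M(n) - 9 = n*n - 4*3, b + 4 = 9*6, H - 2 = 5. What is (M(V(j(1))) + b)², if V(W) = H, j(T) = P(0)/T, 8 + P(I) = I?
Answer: 9216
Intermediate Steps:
P(I) = -8 + I
j(T) = -8/T (j(T) = (-8 + 0)/T = -8/T)
H = 7 (H = 2 + 5 = 7)
V(W) = 7
b = 50 (b = -4 + 9*6 = -4 + 54 = 50)
M(n) = -3 + n² (M(n) = 9 + (n*n - 4*3) = 9 + (n² - 12) = 9 + (-12 + n²) = -3 + n²)
(M(V(j(1))) + b)² = ((-3 + 7²) + 50)² = ((-3 + 49) + 50)² = (46 + 50)² = 96² = 9216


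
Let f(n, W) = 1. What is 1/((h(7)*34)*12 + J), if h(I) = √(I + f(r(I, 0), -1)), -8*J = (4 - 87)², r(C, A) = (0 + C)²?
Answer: 55112/37771247 + 52224*√2/37771247 ≈ 0.0034144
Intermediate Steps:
r(C, A) = C²
J = -6889/8 (J = -(4 - 87)²/8 = -⅛*(-83)² = -⅛*6889 = -6889/8 ≈ -861.13)
h(I) = √(1 + I) (h(I) = √(I + 1) = √(1 + I))
1/((h(7)*34)*12 + J) = 1/((√(1 + 7)*34)*12 - 6889/8) = 1/((√8*34)*12 - 6889/8) = 1/(((2*√2)*34)*12 - 6889/8) = 1/((68*√2)*12 - 6889/8) = 1/(816*√2 - 6889/8) = 1/(-6889/8 + 816*√2)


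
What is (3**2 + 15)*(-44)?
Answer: -1056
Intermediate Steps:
(3**2 + 15)*(-44) = (9 + 15)*(-44) = 24*(-44) = -1056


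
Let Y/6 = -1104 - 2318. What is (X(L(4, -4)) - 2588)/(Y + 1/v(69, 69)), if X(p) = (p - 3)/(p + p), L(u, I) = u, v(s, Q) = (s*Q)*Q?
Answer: 6801121827/53959574296 ≈ 0.12604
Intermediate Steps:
v(s, Q) = s*Q² (v(s, Q) = (Q*s)*Q = s*Q²)
X(p) = (-3 + p)/(2*p) (X(p) = (-3 + p)/((2*p)) = (-3 + p)*(1/(2*p)) = (-3 + p)/(2*p))
Y = -20532 (Y = 6*(-1104 - 2318) = 6*(-3422) = -20532)
(X(L(4, -4)) - 2588)/(Y + 1/v(69, 69)) = ((½)*(-3 + 4)/4 - 2588)/(-20532 + 1/(69*69²)) = ((½)*(¼)*1 - 2588)/(-20532 + 1/(69*4761)) = (⅛ - 2588)/(-20532 + 1/328509) = -20703/(8*(-20532 + 1/328509)) = -20703/(8*(-6744946787/328509)) = -20703/8*(-328509/6744946787) = 6801121827/53959574296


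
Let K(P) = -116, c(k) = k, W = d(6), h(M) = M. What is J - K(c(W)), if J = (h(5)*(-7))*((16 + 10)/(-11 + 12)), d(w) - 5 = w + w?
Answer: -794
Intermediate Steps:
d(w) = 5 + 2*w (d(w) = 5 + (w + w) = 5 + 2*w)
W = 17 (W = 5 + 2*6 = 5 + 12 = 17)
J = -910 (J = (5*(-7))*((16 + 10)/(-11 + 12)) = -910/1 = -910 ≈ -910.00)
J - K(c(W)) = -910 - 1*(-116) = -910 + 116 = -794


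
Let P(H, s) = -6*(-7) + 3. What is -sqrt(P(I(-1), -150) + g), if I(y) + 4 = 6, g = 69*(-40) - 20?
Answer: -I*sqrt(2735) ≈ -52.297*I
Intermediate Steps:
g = -2780 (g = -2760 - 20 = -2780)
I(y) = 2 (I(y) = -4 + 6 = 2)
P(H, s) = 45 (P(H, s) = 42 + 3 = 45)
-sqrt(P(I(-1), -150) + g) = -sqrt(45 - 2780) = -sqrt(-2735) = -I*sqrt(2735)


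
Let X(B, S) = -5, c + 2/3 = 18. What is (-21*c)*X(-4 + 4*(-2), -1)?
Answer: 1820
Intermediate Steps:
c = 52/3 (c = -⅔ + 18 = 52/3 ≈ 17.333)
(-21*c)*X(-4 + 4*(-2), -1) = -21*52/3*(-5) = -364*(-5) = 1820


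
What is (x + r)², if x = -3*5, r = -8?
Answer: 529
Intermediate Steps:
x = -15
(x + r)² = (-15 - 8)² = (-23)² = 529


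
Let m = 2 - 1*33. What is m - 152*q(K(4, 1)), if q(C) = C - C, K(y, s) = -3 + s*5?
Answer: -31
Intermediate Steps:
K(y, s) = -3 + 5*s
q(C) = 0
m = -31 (m = 2 - 33 = -31)
m - 152*q(K(4, 1)) = -31 - 152*0 = -31 + 0 = -31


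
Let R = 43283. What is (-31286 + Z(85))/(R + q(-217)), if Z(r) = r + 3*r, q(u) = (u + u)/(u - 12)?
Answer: -7086634/9912241 ≈ -0.71494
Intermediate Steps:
q(u) = 2*u/(-12 + u) (q(u) = (2*u)/(-12 + u) = 2*u/(-12 + u))
Z(r) = 4*r
(-31286 + Z(85))/(R + q(-217)) = (-31286 + 4*85)/(43283 + 2*(-217)/(-12 - 217)) = (-31286 + 340)/(43283 + 2*(-217)/(-229)) = -30946/(43283 + 2*(-217)*(-1/229)) = -30946/(43283 + 434/229) = -30946/9912241/229 = -30946*229/9912241 = -7086634/9912241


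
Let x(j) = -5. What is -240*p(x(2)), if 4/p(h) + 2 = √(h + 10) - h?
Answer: -720 + 240*√5 ≈ -183.34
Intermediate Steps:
p(h) = 4/(-2 + √(10 + h) - h) (p(h) = 4/(-2 + (√(h + 10) - h)) = 4/(-2 + (√(10 + h) - h)) = 4/(-2 + √(10 + h) - h))
-240*p(x(2)) = -(-960)/(2 - 5 - √(10 - 5)) = -(-960)/(2 - 5 - √5) = -(-960)/(-3 - √5) = 960/(-3 - √5)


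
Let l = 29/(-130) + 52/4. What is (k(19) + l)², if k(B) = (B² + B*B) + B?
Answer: 9602236081/16900 ≈ 5.6818e+5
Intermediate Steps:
l = 1661/130 (l = 29*(-1/130) + 52*(¼) = -29/130 + 13 = 1661/130 ≈ 12.777)
k(B) = B + 2*B² (k(B) = (B² + B²) + B = 2*B² + B = B + 2*B²)
(k(19) + l)² = (19*(1 + 2*19) + 1661/130)² = (19*(1 + 38) + 1661/130)² = (19*39 + 1661/130)² = (741 + 1661/130)² = (97991/130)² = 9602236081/16900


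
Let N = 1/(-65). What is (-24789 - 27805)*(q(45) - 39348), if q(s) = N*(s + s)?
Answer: 26904039948/13 ≈ 2.0695e+9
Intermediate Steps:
N = -1/65 (N = 1*(-1/65) = -1/65 ≈ -0.015385)
q(s) = -2*s/65 (q(s) = -(s + s)/65 = -2*s/65)
(-24789 - 27805)*(q(45) - 39348) = (-24789 - 27805)*(-2/65*45 - 39348) = -52594*(-18/13 - 39348) = -52594*(-511542/13) = 26904039948/13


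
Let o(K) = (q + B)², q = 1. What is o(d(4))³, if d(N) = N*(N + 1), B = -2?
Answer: 1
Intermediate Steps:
d(N) = N*(1 + N)
o(K) = 1 (o(K) = (1 - 2)² = (-1)² = 1)
o(d(4))³ = 1³ = 1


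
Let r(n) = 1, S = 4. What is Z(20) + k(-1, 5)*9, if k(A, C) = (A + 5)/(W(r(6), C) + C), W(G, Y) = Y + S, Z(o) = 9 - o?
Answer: -59/7 ≈ -8.4286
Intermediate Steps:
W(G, Y) = 4 + Y (W(G, Y) = Y + 4 = 4 + Y)
k(A, C) = (5 + A)/(4 + 2*C) (k(A, C) = (A + 5)/((4 + C) + C) = (5 + A)/(4 + 2*C))
Z(20) + k(-1, 5)*9 = (9 - 1*20) + ((5 - 1)/(2*(2 + 5)))*9 = (9 - 20) + ((1/2)*4/7)*9 = -11 + ((1/2)*(1/7)*4)*9 = -11 + (2/7)*9 = -11 + 18/7 = -59/7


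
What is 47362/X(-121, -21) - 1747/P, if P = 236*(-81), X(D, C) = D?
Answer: -905160605/2313036 ≈ -391.33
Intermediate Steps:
P = -19116
47362/X(-121, -21) - 1747/P = 47362/(-121) - 1747/(-19116) = 47362*(-1/121) - 1747*(-1/19116) = -47362/121 + 1747/19116 = -905160605/2313036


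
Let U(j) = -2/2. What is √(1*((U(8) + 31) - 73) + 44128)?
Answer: √44085 ≈ 209.96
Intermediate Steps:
U(j) = -1 (U(j) = -2*½ = -1)
√(1*((U(8) + 31) - 73) + 44128) = √(1*((-1 + 31) - 73) + 44128) = √(1*(30 - 73) + 44128) = √(1*(-43) + 44128) = √(-43 + 44128) = √44085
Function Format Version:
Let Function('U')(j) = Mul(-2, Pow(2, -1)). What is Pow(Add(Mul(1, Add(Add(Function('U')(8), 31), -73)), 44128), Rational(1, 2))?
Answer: Pow(44085, Rational(1, 2)) ≈ 209.96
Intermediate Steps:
Function('U')(j) = -1 (Function('U')(j) = Mul(-2, Rational(1, 2)) = -1)
Pow(Add(Mul(1, Add(Add(Function('U')(8), 31), -73)), 44128), Rational(1, 2)) = Pow(Add(Mul(1, Add(Add(-1, 31), -73)), 44128), Rational(1, 2)) = Pow(Add(Mul(1, Add(30, -73)), 44128), Rational(1, 2)) = Pow(Add(Mul(1, -43), 44128), Rational(1, 2)) = Pow(Add(-43, 44128), Rational(1, 2)) = Pow(44085, Rational(1, 2))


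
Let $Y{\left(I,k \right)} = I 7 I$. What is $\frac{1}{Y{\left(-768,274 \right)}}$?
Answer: $\frac{1}{4128768} \approx 2.422 \cdot 10^{-7}$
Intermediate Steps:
$Y{\left(I,k \right)} = 7 I^{2}$ ($Y{\left(I,k \right)} = 7 I I = 7 I^{2}$)
$\frac{1}{Y{\left(-768,274 \right)}} = \frac{1}{7 \left(-768\right)^{2}} = \frac{1}{7 \cdot 589824} = \frac{1}{4128768}$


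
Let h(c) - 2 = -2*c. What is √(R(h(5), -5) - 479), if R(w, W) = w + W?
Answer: 2*I*√123 ≈ 22.181*I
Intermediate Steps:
h(c) = 2 - 2*c
R(w, W) = W + w
√(R(h(5), -5) - 479) = √((-5 + (2 - 2*5)) - 479) = √((-5 + (2 - 10)) - 479) = √((-5 - 8) - 479) = √(-13 - 479) = √(-492) = 2*I*√123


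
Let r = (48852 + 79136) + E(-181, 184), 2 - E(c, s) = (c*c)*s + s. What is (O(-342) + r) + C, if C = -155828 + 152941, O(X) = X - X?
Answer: -5903105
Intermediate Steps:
O(X) = 0
E(c, s) = 2 - s - s*c² (E(c, s) = 2 - ((c*c)*s + s) = 2 - (c²*s + s) = 2 - (s*c² + s) = 2 - (s + s*c²) = 2 + (-s - s*c²) = 2 - s - s*c²)
r = -5900218 (r = (48852 + 79136) + (2 - 1*184 - 1*184*(-181)²) = 127988 + (2 - 184 - 1*184*32761) = 127988 + (2 - 184 - 6028024) = 127988 - 6028206 = -5900218)
C = -2887
(O(-342) + r) + C = (0 - 5900218) - 2887 = -5900218 - 2887 = -5903105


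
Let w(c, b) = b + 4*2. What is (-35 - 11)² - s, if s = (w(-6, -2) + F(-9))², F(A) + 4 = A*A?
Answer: -4773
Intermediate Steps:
F(A) = -4 + A² (F(A) = -4 + A*A = -4 + A²)
w(c, b) = 8 + b (w(c, b) = b + 8 = 8 + b)
s = 6889 (s = ((8 - 2) + (-4 + (-9)²))² = (6 + (-4 + 81))² = (6 + 77)² = 83² = 6889)
(-35 - 11)² - s = (-35 - 11)² - 1*6889 = (-46)² - 6889 = 2116 - 6889 = -4773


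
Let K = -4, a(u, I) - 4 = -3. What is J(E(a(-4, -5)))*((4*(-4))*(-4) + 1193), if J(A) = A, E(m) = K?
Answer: -5028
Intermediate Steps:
a(u, I) = 1 (a(u, I) = 4 - 3 = 1)
E(m) = -4
J(E(a(-4, -5)))*((4*(-4))*(-4) + 1193) = -4*((4*(-4))*(-4) + 1193) = -4*(-16*(-4) + 1193) = -4*(64 + 1193) = -4*1257 = -5028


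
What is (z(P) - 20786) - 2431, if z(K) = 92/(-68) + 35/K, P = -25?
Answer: -1973679/85 ≈ -23220.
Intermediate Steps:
z(K) = -23/17 + 35/K (z(K) = 92*(-1/68) + 35/K = -23/17 + 35/K)
(z(P) - 20786) - 2431 = ((-23/17 + 35/(-25)) - 20786) - 2431 = ((-23/17 + 35*(-1/25)) - 20786) - 2431 = ((-23/17 - 7/5) - 20786) - 2431 = (-234/85 - 20786) - 2431 = -1767044/85 - 2431 = -1973679/85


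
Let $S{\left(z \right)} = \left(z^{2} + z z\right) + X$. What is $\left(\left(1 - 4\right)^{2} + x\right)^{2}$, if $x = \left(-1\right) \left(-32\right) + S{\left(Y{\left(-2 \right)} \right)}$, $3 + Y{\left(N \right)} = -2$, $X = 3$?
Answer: $8836$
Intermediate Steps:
$Y{\left(N \right)} = -5$ ($Y{\left(N \right)} = -3 - 2 = -5$)
$S{\left(z \right)} = 3 + 2 z^{2}$ ($S{\left(z \right)} = \left(z^{2} + z z\right) + 3 = \left(z^{2} + z^{2}\right) + 3 = 2 z^{2} + 3 = 3 + 2 z^{2}$)
$x = 85$ ($x = \left(-1\right) \left(-32\right) + \left(3 + 2 \left(-5\right)^{2}\right) = 32 + \left(3 + 2 \cdot 25\right) = 32 + \left(3 + 50\right) = 32 + 53 = 85$)
$\left(\left(1 - 4\right)^{2} + x\right)^{2} = \left(\left(1 - 4\right)^{2} + 85\right)^{2} = \left(\left(-3\right)^{2} + 85\right)^{2} = \left(9 + 85\right)^{2} = 94^{2} = 8836$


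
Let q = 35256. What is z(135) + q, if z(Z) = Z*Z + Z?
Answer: 53616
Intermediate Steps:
z(Z) = Z + Z² (z(Z) = Z² + Z = Z + Z²)
z(135) + q = 135*(1 + 135) + 35256 = 135*136 + 35256 = 18360 + 35256 = 53616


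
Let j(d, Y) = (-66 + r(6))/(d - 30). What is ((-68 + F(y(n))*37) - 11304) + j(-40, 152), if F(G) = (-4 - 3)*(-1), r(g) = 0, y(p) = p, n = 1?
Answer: -388922/35 ≈ -11112.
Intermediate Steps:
F(G) = 7 (F(G) = -7*(-1) = 7)
j(d, Y) = -66/(-30 + d) (j(d, Y) = (-66 + 0)/(d - 30) = -66/(-30 + d))
((-68 + F(y(n))*37) - 11304) + j(-40, 152) = ((-68 + 7*37) - 11304) - 66/(-30 - 40) = ((-68 + 259) - 11304) - 66/(-70) = (191 - 11304) - 66*(-1/70) = -11113 + 33/35 = -388922/35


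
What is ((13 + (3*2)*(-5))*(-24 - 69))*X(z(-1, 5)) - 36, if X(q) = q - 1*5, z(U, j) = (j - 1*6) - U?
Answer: -7941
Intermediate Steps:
z(U, j) = -6 + j - U (z(U, j) = (j - 6) - U = (-6 + j) - U = -6 + j - U)
X(q) = -5 + q (X(q) = q - 5 = -5 + q)
((13 + (3*2)*(-5))*(-24 - 69))*X(z(-1, 5)) - 36 = ((13 + (3*2)*(-5))*(-24 - 69))*(-5 + (-6 + 5 - 1*(-1))) - 36 = ((13 + 6*(-5))*(-93))*(-5 + (-6 + 5 + 1)) - 36 = ((13 - 30)*(-93))*(-5 + 0) - 36 = -17*(-93)*(-5) - 36 = 1581*(-5) - 36 = -7905 - 36 = -7941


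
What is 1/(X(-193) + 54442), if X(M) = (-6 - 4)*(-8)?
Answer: 1/54522 ≈ 1.8341e-5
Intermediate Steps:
X(M) = 80 (X(M) = -10*(-8) = 80)
1/(X(-193) + 54442) = 1/(80 + 54442) = 1/54522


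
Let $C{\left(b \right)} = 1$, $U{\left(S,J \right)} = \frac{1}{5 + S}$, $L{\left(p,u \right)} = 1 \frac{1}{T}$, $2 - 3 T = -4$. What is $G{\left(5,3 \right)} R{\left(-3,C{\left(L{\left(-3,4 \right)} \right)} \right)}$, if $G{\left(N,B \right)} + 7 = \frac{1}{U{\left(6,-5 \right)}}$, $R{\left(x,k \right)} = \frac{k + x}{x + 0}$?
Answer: $\frac{8}{3} \approx 2.6667$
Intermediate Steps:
$T = 2$ ($T = \frac{2}{3} - - \frac{4}{3} = \frac{2}{3} + \frac{4}{3} = 2$)
$L{\left(p,u \right)} = \frac{1}{2}$ ($L{\left(p,u \right)} = 1 \cdot \frac{1}{2} = \frac{1}{2}$)
$R{\left(x,k \right)} = \frac{k + x}{x}$
$G{\left(N,B \right)} = 4$ ($G{\left(N,B \right)} = -7 + \frac{1}{\frac{1}{5 + 6}} = -7 + \frac{1}{\frac{1}{11}} = -7 + 11 = 4$)
$G{\left(5,3 \right)} R{\left(-3,C{\left(L{\left(-3,4 \right)} \right)} \right)} = 4 \frac{1 - 3}{-3} = 4 \left(\left(- \frac{1}{3}\right) \left(-2\right)\right) = 4 \cdot \frac{2}{3} = \frac{8}{3}$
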